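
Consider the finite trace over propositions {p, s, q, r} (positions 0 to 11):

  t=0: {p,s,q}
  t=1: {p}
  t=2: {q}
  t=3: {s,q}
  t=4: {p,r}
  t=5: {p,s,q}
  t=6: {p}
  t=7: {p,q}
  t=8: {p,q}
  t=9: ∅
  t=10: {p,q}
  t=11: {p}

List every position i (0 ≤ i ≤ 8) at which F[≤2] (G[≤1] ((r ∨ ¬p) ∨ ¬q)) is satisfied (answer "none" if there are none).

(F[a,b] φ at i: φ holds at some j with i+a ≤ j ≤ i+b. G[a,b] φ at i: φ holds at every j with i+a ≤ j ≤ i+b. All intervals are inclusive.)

Evaluate at each i in [0,8]:
  i=0: ✓ (witness j=1)
  i=1: ✓ (witness j=1)
  i=2: ✓ (witness j=2)
  i=3: ✓ (witness j=3)
  i=4: ✗ (none in [4,6])
  i=5: ✗ (none in [5,7])
  i=6: ✗ (none in [6,8])
  i=7: ✗ (none in [7,9])
  i=8: ✗ (none in [8,10])

0, 1, 2, 3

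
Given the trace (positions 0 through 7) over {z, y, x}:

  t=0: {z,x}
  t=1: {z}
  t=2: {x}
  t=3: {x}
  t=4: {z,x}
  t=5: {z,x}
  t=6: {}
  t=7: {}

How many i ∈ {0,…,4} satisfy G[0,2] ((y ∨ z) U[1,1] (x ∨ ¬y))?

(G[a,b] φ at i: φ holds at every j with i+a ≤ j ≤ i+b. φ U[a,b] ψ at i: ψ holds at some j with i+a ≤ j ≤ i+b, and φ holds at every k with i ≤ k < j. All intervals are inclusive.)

0

Evaluate at each i in [0,4]:
  i=0: ✗ (fails at j=2)
  i=1: ✗ (fails at j=2)
  i=2: ✗ (fails at j=2)
  i=3: ✗ (fails at j=3)
  i=4: ✗ (fails at j=6)
Positions where it holds: {} → 0.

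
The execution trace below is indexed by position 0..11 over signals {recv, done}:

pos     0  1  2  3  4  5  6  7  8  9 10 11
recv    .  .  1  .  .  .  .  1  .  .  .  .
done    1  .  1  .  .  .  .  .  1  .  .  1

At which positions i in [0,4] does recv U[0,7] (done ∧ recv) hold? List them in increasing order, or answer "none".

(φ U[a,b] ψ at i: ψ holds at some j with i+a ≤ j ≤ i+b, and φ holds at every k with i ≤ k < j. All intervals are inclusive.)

Evaluate at each i in [0,4]:
  i=0: ✗ (lhs fails at k=0 before rhs at j=2)
  i=1: ✗ (lhs fails at k=1 before rhs at j=2)
  i=2: ✓ (rhs at j=2)
  i=3: ✗ (no rhs in [3,10])
  i=4: ✗ (no rhs in [4,11])

2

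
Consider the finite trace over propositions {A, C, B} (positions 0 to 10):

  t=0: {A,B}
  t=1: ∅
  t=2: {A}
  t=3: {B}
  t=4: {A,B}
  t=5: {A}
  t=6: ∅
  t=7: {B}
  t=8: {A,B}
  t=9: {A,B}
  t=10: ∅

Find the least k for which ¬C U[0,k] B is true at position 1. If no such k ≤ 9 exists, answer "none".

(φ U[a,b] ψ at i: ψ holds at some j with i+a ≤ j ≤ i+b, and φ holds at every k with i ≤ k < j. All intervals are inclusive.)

2

Need earliest j ≥ 1 with B, and ¬C at every k in [1,j-1].
  j=1: rhs fails.
  j=2: rhs fails.
  j=3: rhs holds; lhs holds on [1,2]. k = 2.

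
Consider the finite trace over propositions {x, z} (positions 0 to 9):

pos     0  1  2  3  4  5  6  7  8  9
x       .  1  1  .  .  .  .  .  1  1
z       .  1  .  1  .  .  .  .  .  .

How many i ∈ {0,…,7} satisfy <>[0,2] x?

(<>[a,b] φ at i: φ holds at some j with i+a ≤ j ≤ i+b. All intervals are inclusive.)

Evaluate at each i in [0,7]:
  i=0: ✓ (witness j=1)
  i=1: ✓ (witness j=1)
  i=2: ✓ (witness j=2)
  i=3: ✗ (none in [3,5])
  i=4: ✗ (none in [4,6])
  i=5: ✗ (none in [5,7])
  i=6: ✓ (witness j=8)
  i=7: ✓ (witness j=8)
Positions where it holds: {0, 1, 2, 6, 7} → 5.

5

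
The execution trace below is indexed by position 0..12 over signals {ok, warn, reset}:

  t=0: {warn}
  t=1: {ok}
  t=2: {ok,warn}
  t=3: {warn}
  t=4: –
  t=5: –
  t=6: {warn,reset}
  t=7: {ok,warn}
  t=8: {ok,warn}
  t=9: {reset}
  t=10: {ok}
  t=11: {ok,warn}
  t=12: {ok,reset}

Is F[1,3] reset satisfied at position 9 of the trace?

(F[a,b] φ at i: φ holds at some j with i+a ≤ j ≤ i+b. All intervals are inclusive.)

Check reset at each j in [10,12]:
  j=10: false
  j=11: false
  j=12: true
Found at j=12 → formula holds.

True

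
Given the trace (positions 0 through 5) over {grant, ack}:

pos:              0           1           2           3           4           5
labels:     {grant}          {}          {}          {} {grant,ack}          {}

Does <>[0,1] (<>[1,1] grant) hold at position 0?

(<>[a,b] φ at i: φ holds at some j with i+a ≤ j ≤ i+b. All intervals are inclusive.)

No

Check <>[1,1] grant at each j in [0,1]:
  j=0: fails (none in [1,1])
  j=1: fails (none in [2,2])
No position in the window satisfies it → formula fails.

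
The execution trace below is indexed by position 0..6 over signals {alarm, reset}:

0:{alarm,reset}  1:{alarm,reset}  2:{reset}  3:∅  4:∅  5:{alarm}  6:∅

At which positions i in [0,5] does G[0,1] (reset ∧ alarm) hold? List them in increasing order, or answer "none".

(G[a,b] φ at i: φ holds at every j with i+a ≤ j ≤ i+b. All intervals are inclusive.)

Evaluate at each i in [0,5]:
  i=0: ✓ (all of [0,1])
  i=1: ✗ (fails at j=2)
  i=2: ✗ (fails at j=2)
  i=3: ✗ (fails at j=3)
  i=4: ✗ (fails at j=4)
  i=5: ✗ (fails at j=5)

0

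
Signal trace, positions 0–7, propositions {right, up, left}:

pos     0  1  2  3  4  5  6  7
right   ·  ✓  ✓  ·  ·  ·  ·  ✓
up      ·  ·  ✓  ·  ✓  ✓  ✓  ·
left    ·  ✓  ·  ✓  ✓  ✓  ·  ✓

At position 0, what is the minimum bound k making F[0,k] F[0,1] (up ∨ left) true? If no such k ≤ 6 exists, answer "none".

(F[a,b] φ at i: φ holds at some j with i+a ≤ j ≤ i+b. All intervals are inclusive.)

Scan j = 0,1,… for F[0,1] (up ∨ left):
  j=0: holds
First hit at j=0, so smallest k = 0-0 = 0.

0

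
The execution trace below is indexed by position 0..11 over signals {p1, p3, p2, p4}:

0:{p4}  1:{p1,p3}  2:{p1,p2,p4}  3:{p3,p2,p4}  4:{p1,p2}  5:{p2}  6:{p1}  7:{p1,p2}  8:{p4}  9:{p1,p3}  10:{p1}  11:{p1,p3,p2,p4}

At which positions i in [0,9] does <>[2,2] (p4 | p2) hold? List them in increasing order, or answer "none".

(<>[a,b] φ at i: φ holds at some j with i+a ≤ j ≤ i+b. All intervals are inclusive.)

Evaluate at each i in [0,9]:
  i=0: ✓ (witness j=2)
  i=1: ✓ (witness j=3)
  i=2: ✓ (witness j=4)
  i=3: ✓ (witness j=5)
  i=4: ✗ (none in [6,6])
  i=5: ✓ (witness j=7)
  i=6: ✓ (witness j=8)
  i=7: ✗ (none in [9,9])
  i=8: ✗ (none in [10,10])
  i=9: ✓ (witness j=11)

0, 1, 2, 3, 5, 6, 9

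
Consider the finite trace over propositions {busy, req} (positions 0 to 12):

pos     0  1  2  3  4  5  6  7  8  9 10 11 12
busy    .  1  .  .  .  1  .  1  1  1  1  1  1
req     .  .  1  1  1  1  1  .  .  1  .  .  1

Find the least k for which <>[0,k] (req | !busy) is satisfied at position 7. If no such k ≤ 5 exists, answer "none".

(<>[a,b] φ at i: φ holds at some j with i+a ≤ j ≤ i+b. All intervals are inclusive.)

2

Scan j = 7,8,… for (req | !busy):
  j=7: fails
  j=8: fails
  j=9: holds
First hit at j=9, so smallest k = 9-7 = 2.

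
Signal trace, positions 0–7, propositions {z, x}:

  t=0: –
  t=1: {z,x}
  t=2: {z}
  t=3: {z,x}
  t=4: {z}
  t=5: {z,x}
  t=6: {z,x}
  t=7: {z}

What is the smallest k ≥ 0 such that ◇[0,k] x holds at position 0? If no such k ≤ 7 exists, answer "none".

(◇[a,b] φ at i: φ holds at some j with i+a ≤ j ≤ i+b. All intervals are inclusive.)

1

Scan j = 0,1,… for x:
  j=0: fails
  j=1: holds
First hit at j=1, so smallest k = 1-0 = 1.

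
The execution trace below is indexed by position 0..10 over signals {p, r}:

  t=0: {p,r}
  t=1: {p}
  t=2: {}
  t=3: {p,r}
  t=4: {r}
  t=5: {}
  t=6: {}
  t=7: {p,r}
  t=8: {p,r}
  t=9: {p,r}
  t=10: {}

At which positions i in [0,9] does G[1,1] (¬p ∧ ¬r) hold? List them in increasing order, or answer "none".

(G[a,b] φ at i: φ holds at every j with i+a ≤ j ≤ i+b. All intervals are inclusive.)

1, 4, 5, 9

Evaluate at each i in [0,9]:
  i=0: ✗ (fails at j=1)
  i=1: ✓ (all of [2,2])
  i=2: ✗ (fails at j=3)
  i=3: ✗ (fails at j=4)
  i=4: ✓ (all of [5,5])
  i=5: ✓ (all of [6,6])
  i=6: ✗ (fails at j=7)
  i=7: ✗ (fails at j=8)
  i=8: ✗ (fails at j=9)
  i=9: ✓ (all of [10,10])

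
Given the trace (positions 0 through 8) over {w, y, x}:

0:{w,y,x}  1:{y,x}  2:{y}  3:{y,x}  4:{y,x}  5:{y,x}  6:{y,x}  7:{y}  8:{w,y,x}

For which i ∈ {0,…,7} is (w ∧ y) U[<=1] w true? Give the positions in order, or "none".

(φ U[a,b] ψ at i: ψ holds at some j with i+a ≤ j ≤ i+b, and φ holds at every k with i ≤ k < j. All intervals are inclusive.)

0

Evaluate at each i in [0,7]:
  i=0: ✓ (rhs at j=0)
  i=1: ✗ (no rhs in [1,2])
  i=2: ✗ (no rhs in [2,3])
  i=3: ✗ (no rhs in [3,4])
  i=4: ✗ (no rhs in [4,5])
  i=5: ✗ (no rhs in [5,6])
  i=6: ✗ (no rhs in [6,7])
  i=7: ✗ (lhs fails at k=7 before rhs at j=8)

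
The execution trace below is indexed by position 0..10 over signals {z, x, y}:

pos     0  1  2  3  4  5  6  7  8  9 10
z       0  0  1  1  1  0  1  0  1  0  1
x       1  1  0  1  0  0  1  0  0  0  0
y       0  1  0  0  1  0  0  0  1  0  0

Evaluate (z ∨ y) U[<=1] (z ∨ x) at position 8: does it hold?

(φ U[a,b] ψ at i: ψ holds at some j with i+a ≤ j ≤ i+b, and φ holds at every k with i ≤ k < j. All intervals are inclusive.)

Need some j in [8,9] with (z ∨ x), and (z ∨ y) at every k in [8,j-1].
  j=8: (z ∨ x) holds; no prefix to check → satisfied.

Yes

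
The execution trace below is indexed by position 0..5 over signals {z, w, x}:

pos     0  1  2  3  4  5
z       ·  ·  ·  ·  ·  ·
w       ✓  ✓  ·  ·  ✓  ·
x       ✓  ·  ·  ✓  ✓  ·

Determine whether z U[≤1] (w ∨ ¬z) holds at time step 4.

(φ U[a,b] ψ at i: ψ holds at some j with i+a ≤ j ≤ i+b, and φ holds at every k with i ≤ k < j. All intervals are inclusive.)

Need some j in [4,5] with (w ∨ ¬z), and z at every k in [4,j-1].
  j=4: (w ∨ ¬z) holds; no prefix to check → satisfied.

Yes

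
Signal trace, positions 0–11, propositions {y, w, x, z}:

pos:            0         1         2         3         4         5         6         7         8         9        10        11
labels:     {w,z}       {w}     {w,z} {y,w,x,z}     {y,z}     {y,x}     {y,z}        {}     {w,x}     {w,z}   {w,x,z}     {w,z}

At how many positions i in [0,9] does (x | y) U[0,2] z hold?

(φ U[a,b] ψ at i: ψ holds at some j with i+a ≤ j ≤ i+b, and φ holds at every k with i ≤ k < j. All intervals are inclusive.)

8

Evaluate at each i in [0,9]:
  i=0: ✓ (rhs at j=0)
  i=1: ✗ (lhs fails at k=1 before rhs at j=2)
  i=2: ✓ (rhs at j=2)
  i=3: ✓ (rhs at j=3)
  i=4: ✓ (rhs at j=4)
  i=5: ✓ (rhs at j=6; lhs holds on [5,5])
  i=6: ✓ (rhs at j=6)
  i=7: ✗ (lhs fails at k=7 before rhs at j=9)
  i=8: ✓ (rhs at j=9; lhs holds on [8,8])
  i=9: ✓ (rhs at j=9)
Positions where it holds: {0, 2, 3, 4, 5, 6, 8, 9} → 8.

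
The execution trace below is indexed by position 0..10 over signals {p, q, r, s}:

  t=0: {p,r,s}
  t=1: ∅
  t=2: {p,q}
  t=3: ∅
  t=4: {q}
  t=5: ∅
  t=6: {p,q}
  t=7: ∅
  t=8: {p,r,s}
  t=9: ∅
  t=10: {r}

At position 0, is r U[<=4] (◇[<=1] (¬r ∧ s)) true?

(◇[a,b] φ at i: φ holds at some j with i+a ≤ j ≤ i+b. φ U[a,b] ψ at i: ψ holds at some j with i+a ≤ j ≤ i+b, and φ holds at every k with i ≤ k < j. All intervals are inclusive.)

Need some j in [0,4] with ◇[<=1] (¬r ∧ s), and r at every k in [0,j-1].
  j=0: ◇[<=1] (¬r ∧ s) — fails (none in [0,1]).
  j=1: ◇[<=1] (¬r ∧ s) — fails (none in [1,2]).
  j=2: ◇[<=1] (¬r ∧ s) — fails (none in [2,3]).
  j=3: ◇[<=1] (¬r ∧ s) — fails (none in [3,4]).
  j=4: ◇[<=1] (¬r ∧ s) — fails (none in [4,5]).
No j in the window works → until fails.

Does not hold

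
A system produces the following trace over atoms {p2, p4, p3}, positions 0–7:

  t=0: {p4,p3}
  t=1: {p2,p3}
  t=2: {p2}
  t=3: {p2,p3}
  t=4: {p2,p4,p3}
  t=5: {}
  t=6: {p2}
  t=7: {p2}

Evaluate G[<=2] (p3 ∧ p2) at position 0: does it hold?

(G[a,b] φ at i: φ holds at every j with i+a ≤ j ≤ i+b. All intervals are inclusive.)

Check (p3 ∧ p2) at every j in [0,2]:
  j=0: false
  j=1: true
  j=2: false
Fails at j=0 → formula fails.

Does not hold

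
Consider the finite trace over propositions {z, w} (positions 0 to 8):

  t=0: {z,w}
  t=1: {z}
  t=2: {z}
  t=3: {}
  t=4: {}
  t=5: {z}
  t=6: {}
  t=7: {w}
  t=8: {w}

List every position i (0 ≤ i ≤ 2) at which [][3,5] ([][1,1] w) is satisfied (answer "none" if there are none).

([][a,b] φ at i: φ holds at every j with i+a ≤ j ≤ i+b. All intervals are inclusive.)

none

Evaluate at each i in [0,2]:
  i=0: ✗ (fails at j=3)
  i=1: ✗ (fails at j=4)
  i=2: ✗ (fails at j=5)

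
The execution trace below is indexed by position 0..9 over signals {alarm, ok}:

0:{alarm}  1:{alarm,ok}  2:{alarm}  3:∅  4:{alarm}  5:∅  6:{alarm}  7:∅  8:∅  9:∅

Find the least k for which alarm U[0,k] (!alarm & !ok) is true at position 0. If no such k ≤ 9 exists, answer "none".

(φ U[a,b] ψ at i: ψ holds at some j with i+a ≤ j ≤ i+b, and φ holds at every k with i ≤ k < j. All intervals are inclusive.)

3

Need earliest j ≥ 0 with (!alarm & !ok), and alarm at every k in [0,j-1].
  j=0: rhs fails.
  j=1: rhs fails.
  j=2: rhs fails.
  j=3: rhs holds; lhs holds on [0,2]. k = 3.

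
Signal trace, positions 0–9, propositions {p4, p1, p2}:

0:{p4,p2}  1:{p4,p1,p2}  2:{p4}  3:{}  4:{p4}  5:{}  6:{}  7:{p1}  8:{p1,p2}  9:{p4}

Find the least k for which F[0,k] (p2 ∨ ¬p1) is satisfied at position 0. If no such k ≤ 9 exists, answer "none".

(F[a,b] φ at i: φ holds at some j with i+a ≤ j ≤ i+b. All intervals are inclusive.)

Scan j = 0,1,… for (p2 ∨ ¬p1):
  j=0: holds
First hit at j=0, so smallest k = 0-0 = 0.

0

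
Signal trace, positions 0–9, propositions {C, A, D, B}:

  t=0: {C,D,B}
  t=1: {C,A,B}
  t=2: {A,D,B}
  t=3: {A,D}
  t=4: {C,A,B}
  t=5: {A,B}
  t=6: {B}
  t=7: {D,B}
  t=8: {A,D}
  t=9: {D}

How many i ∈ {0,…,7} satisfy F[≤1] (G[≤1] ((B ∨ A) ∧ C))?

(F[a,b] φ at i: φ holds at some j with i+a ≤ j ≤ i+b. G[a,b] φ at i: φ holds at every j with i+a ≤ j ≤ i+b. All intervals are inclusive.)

1

Evaluate at each i in [0,7]:
  i=0: ✓ (witness j=0)
  i=1: ✗ (none in [1,2])
  i=2: ✗ (none in [2,3])
  i=3: ✗ (none in [3,4])
  i=4: ✗ (none in [4,5])
  i=5: ✗ (none in [5,6])
  i=6: ✗ (none in [6,7])
  i=7: ✗ (none in [7,8])
Positions where it holds: {0} → 1.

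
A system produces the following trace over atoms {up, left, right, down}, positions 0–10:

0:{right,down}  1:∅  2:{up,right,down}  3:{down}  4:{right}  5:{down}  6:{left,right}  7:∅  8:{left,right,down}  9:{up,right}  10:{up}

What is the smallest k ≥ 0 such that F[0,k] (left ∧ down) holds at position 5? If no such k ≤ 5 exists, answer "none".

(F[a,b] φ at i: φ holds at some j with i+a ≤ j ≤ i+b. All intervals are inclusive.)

3

Scan j = 5,6,… for (left ∧ down):
  j=5: fails
  j=6: fails
  j=7: fails
  j=8: holds
First hit at j=8, so smallest k = 8-5 = 3.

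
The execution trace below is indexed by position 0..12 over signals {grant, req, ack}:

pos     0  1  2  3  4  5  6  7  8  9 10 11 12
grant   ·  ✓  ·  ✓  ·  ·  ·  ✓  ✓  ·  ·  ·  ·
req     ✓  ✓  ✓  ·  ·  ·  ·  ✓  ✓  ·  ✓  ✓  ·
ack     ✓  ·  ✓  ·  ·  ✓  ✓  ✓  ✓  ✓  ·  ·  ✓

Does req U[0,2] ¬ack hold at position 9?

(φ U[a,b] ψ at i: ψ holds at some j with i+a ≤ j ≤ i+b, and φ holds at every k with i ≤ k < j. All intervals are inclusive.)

Does not hold

Need some j in [9,11] with ¬ack, and req at every k in [9,j-1].
  j=9: ¬ack false.
  j=10: ¬ack holds, but req fails at k=9 → not this j.
  j=11: ¬ack holds, but req fails at k=9 → not this j.
No j in the window works → until fails.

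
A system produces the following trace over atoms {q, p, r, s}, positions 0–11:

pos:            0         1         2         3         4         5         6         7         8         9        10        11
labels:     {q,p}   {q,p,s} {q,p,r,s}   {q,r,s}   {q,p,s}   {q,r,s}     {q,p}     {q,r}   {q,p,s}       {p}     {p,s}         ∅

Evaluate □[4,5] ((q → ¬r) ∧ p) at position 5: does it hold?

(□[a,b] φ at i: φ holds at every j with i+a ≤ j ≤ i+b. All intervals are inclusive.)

True

Check ((q → ¬r) ∧ p) at every j in [9,10]:
  j=9: true
  j=10: true
All positions satisfy it → formula holds.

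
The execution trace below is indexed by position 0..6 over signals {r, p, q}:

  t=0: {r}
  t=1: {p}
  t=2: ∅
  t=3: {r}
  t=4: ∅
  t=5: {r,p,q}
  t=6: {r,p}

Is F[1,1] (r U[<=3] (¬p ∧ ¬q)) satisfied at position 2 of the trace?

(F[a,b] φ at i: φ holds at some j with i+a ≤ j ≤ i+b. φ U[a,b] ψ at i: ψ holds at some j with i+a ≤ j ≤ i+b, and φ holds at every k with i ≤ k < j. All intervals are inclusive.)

Check (r U[<=3] (¬p ∧ ¬q)) at each j in [3,3]:
  j=3: holds
Found at j=3 → formula holds.

Yes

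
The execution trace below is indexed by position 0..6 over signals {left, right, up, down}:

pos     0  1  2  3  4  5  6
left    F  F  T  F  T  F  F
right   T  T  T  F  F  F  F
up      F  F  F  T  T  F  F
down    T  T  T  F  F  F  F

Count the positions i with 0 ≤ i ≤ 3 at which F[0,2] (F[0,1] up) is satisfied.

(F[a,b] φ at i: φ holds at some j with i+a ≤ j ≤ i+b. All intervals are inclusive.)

Evaluate at each i in [0,3]:
  i=0: ✓ (witness j=2)
  i=1: ✓ (witness j=2)
  i=2: ✓ (witness j=2)
  i=3: ✓ (witness j=3)
Positions where it holds: {0, 1, 2, 3} → 4.

4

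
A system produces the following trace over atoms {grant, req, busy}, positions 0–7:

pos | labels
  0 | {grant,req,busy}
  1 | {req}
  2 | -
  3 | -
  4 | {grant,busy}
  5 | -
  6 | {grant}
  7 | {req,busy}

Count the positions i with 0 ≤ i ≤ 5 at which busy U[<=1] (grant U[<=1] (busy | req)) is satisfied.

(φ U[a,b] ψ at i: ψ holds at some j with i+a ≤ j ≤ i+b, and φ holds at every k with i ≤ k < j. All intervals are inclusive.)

Evaluate at each i in [0,5]:
  i=0: ✓ (rhs at j=0)
  i=1: ✓ (rhs at j=1)
  i=2: ✗ (no rhs in [2,3])
  i=3: ✗ (lhs fails at k=3 before rhs at j=4)
  i=4: ✓ (rhs at j=4)
  i=5: ✗ (lhs fails at k=5 before rhs at j=6)
Positions where it holds: {0, 1, 4} → 3.

3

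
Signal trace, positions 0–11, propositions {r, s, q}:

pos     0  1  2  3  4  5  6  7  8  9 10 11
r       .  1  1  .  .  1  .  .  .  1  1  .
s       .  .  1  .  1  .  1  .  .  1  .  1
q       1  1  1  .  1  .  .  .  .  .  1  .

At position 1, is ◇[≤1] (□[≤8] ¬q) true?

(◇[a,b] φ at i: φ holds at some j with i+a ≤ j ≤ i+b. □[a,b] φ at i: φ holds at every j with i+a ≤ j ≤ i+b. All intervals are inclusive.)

Check □[≤8] ¬q at each j in [1,2]:
  j=1: fails at 1
  j=2: fails at 2
No position in the window satisfies it → formula fails.

Does not hold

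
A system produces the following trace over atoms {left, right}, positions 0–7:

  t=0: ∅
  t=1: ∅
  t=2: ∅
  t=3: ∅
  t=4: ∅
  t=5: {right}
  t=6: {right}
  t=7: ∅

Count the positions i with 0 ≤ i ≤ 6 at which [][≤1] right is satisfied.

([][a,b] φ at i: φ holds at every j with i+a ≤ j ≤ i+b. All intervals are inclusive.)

Evaluate at each i in [0,6]:
  i=0: ✗ (fails at j=0)
  i=1: ✗ (fails at j=1)
  i=2: ✗ (fails at j=2)
  i=3: ✗ (fails at j=3)
  i=4: ✗ (fails at j=4)
  i=5: ✓ (all of [5,6])
  i=6: ✗ (fails at j=7)
Positions where it holds: {5} → 1.

1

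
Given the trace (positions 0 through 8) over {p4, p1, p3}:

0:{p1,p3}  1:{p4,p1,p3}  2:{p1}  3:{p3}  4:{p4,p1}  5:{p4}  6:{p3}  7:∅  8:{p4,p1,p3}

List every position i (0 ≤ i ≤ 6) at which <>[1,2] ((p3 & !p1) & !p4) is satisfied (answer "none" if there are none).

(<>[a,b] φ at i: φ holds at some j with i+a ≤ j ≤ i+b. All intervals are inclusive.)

1, 2, 4, 5

Evaluate at each i in [0,6]:
  i=0: ✗ (none in [1,2])
  i=1: ✓ (witness j=3)
  i=2: ✓ (witness j=3)
  i=3: ✗ (none in [4,5])
  i=4: ✓ (witness j=6)
  i=5: ✓ (witness j=6)
  i=6: ✗ (none in [7,8])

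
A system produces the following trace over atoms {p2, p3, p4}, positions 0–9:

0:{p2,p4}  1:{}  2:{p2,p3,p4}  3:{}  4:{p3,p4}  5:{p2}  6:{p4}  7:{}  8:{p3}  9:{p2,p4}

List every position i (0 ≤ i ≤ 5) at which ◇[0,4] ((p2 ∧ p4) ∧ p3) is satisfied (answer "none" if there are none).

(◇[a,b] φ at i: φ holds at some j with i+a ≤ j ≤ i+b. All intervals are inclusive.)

0, 1, 2

Evaluate at each i in [0,5]:
  i=0: ✓ (witness j=2)
  i=1: ✓ (witness j=2)
  i=2: ✓ (witness j=2)
  i=3: ✗ (none in [3,7])
  i=4: ✗ (none in [4,8])
  i=5: ✗ (none in [5,9])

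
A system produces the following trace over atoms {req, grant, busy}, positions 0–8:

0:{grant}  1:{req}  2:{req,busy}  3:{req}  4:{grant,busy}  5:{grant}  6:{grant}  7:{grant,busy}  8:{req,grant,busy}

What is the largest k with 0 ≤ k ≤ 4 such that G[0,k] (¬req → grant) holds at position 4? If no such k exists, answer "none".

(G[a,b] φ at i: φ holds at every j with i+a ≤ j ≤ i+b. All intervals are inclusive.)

4

(¬req → grant) must hold from j=4 onward; find where it first fails.
  j=4: holds
  j=5: holds
  j=6: holds
  j=7: holds
  j=8: holds
Holds through j=8; largest k = 4.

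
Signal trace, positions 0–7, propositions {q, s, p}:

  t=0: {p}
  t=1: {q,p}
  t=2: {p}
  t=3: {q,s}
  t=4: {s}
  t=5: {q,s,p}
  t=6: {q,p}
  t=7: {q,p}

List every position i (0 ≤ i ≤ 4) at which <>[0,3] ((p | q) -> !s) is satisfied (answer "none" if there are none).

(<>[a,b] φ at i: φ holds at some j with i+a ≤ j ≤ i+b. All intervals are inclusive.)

0, 1, 2, 3, 4

Evaluate at each i in [0,4]:
  i=0: ✓ (witness j=0)
  i=1: ✓ (witness j=1)
  i=2: ✓ (witness j=2)
  i=3: ✓ (witness j=4)
  i=4: ✓ (witness j=4)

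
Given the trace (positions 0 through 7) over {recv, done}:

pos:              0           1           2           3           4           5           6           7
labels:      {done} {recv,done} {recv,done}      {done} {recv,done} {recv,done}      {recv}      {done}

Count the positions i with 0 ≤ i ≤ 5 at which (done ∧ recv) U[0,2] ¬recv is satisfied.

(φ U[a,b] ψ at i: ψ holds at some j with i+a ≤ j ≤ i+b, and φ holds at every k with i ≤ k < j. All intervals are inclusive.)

Evaluate at each i in [0,5]:
  i=0: ✓ (rhs at j=0)
  i=1: ✓ (rhs at j=3; lhs holds on [1,2])
  i=2: ✓ (rhs at j=3; lhs holds on [2,2])
  i=3: ✓ (rhs at j=3)
  i=4: ✗ (no rhs in [4,6])
  i=5: ✗ (lhs fails at k=6 before rhs at j=7)
Positions where it holds: {0, 1, 2, 3} → 4.

4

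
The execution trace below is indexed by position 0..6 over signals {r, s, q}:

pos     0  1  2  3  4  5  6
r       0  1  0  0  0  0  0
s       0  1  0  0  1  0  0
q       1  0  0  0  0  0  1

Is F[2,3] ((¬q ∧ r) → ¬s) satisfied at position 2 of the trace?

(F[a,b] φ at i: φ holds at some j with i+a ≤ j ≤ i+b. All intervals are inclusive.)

Holds

Check ((¬q ∧ r) → ¬s) at each j in [4,5]:
  j=4: true
  j=5: true
Found at j=4 → formula holds.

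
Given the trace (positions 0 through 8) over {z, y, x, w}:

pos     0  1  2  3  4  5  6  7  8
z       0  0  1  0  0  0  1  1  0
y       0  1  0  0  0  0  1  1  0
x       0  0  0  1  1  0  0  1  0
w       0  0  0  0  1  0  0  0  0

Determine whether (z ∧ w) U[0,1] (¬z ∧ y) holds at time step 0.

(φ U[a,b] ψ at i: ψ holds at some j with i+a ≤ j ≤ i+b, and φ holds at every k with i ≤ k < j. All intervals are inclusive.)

Need some j in [0,1] with (¬z ∧ y), and (z ∧ w) at every k in [0,j-1].
  j=0: (¬z ∧ y) false.
  j=1: (¬z ∧ y) holds, but (z ∧ w) fails at k=0 → not this j.
No j in the window works → until fails.

No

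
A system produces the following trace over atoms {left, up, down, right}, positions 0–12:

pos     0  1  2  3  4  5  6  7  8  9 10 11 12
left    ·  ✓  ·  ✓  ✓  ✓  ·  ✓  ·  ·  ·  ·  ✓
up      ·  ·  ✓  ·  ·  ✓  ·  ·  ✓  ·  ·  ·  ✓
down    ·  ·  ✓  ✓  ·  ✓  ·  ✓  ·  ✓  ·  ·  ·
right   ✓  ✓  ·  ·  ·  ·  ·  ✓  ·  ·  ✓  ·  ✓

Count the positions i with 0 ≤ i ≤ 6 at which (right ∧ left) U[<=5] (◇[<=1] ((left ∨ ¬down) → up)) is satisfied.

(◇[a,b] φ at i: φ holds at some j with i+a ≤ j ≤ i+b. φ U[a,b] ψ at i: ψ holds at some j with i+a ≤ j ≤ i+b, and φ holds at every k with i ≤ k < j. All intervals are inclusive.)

Evaluate at each i in [0,6]:
  i=0: ✗ (lhs fails at k=0 before rhs at j=1)
  i=1: ✓ (rhs at j=1)
  i=2: ✓ (rhs at j=2)
  i=3: ✗ (lhs fails at k=3 before rhs at j=4)
  i=4: ✓ (rhs at j=4)
  i=5: ✓ (rhs at j=5)
  i=6: ✗ (lhs fails at k=6 before rhs at j=7)
Positions where it holds: {1, 2, 4, 5} → 4.

4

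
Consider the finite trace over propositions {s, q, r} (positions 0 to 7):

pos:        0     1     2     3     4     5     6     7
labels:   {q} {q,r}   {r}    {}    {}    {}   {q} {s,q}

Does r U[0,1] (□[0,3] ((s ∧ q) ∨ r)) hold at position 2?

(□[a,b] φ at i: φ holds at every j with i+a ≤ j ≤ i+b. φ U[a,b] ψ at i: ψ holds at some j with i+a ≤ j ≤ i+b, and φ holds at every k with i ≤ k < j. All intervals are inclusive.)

False

Need some j in [2,3] with □[0,3] ((s ∧ q) ∨ r), and r at every k in [2,j-1].
  j=2: □[0,3] ((s ∧ q) ∨ r) — fails at 3.
  j=3: □[0,3] ((s ∧ q) ∨ r) — fails at 3.
No j in the window works → until fails.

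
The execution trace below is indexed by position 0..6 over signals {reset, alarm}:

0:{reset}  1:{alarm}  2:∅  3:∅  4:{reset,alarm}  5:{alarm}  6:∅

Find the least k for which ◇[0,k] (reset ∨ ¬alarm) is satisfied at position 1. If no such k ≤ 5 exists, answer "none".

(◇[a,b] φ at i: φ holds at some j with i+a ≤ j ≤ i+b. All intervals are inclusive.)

Scan j = 1,2,… for (reset ∨ ¬alarm):
  j=1: fails
  j=2: holds
First hit at j=2, so smallest k = 2-1 = 1.

1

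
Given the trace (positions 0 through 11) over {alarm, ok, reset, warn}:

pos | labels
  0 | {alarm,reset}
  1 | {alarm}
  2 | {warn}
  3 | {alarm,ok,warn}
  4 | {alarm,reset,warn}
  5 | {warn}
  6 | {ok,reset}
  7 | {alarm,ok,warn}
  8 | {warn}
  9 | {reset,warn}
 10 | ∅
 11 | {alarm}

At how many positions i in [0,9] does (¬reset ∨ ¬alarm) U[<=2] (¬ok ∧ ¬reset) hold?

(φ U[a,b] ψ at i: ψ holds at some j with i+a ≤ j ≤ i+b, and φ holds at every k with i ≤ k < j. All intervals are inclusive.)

Evaluate at each i in [0,9]:
  i=0: ✗ (lhs fails at k=0 before rhs at j=1)
  i=1: ✓ (rhs at j=1)
  i=2: ✓ (rhs at j=2)
  i=3: ✗ (lhs fails at k=4 before rhs at j=5)
  i=4: ✗ (lhs fails at k=4 before rhs at j=5)
  i=5: ✓ (rhs at j=5)
  i=6: ✓ (rhs at j=8; lhs holds on [6,7])
  i=7: ✓ (rhs at j=8; lhs holds on [7,7])
  i=8: ✓ (rhs at j=8)
  i=9: ✓ (rhs at j=10; lhs holds on [9,9])
Positions where it holds: {1, 2, 5, 6, 7, 8, 9} → 7.

7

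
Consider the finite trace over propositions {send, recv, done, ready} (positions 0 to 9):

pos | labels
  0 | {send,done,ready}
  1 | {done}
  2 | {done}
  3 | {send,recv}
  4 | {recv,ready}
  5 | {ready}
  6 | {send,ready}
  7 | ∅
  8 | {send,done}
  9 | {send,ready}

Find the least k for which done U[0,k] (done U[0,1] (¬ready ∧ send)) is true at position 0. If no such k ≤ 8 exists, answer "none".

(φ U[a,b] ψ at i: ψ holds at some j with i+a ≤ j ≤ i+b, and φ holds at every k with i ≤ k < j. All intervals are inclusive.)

2

Need earliest j ≥ 0 with (done U[0,1] (¬ready ∧ send)), and done at every k in [0,j-1].
  j=0: rhs fails.
  j=1: rhs fails.
  j=2: rhs holds; lhs holds on [0,1]. k = 2.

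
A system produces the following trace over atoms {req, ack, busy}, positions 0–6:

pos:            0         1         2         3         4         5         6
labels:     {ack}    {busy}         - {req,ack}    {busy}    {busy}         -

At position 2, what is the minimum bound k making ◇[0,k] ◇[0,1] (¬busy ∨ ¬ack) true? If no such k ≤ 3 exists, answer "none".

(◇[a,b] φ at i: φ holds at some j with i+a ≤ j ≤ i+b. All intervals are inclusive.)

Scan j = 2,3,… for ◇[0,1] (¬busy ∨ ¬ack):
  j=2: holds
First hit at j=2, so smallest k = 2-2 = 0.

0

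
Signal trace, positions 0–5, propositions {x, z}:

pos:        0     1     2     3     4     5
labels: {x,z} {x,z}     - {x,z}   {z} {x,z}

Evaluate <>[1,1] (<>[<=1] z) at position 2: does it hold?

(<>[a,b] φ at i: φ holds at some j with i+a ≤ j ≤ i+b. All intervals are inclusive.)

Holds

Check <>[<=1] z at each j in [3,3]:
  j=3: holds (witness at 3)
Found at j=3 → formula holds.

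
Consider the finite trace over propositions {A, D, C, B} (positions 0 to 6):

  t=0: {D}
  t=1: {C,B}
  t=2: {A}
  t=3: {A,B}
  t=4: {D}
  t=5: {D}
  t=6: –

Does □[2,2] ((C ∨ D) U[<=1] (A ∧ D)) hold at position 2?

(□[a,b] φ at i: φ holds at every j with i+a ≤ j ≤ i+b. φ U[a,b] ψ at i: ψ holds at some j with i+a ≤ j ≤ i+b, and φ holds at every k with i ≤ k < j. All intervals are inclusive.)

Does not hold

Check ((C ∨ D) U[<=1] (A ∧ D)) at every j in [4,4]:
  j=4: fails
Fails at j=4 → formula fails.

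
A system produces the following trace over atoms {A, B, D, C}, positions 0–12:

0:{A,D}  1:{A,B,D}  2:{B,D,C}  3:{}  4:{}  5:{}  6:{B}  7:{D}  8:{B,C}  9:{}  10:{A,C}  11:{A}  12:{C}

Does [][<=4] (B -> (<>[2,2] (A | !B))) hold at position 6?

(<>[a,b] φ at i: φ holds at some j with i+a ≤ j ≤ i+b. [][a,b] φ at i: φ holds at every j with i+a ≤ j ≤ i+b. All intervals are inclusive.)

Check (B -> (<>[2,2] (A | !B))) at every j in [6,10]:
  j=6: antecedent true; consequent fails (none in [8,8]) → ✗
  j=7: antecedent false → ✓
  j=8: antecedent true; consequent holds (witness at 10) → ✓
  j=9: antecedent false → ✓
  j=10: antecedent false → ✓
Fails at j=6 → formula fails.

False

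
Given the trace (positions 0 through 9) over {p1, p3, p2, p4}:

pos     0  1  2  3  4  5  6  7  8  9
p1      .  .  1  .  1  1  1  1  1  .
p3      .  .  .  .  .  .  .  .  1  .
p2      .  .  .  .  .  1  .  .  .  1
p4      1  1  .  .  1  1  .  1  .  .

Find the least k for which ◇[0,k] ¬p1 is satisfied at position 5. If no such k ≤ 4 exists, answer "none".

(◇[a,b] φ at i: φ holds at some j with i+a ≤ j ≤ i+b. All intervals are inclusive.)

4

Scan j = 5,6,… for ¬p1:
  j=5: fails
  j=6: fails
  j=7: fails
  j=8: fails
  j=9: holds
First hit at j=9, so smallest k = 9-5 = 4.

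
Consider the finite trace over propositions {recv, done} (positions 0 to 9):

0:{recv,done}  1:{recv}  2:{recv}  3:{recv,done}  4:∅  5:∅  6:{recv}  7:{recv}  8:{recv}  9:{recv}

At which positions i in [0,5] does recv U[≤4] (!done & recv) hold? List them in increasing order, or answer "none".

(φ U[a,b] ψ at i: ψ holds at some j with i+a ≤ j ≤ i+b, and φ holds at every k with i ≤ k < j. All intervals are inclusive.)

Evaluate at each i in [0,5]:
  i=0: ✓ (rhs at j=1; lhs holds on [0,0])
  i=1: ✓ (rhs at j=1)
  i=2: ✓ (rhs at j=2)
  i=3: ✗ (lhs fails at k=4 before rhs at j=6)
  i=4: ✗ (lhs fails at k=4 before rhs at j=6)
  i=5: ✗ (lhs fails at k=5 before rhs at j=6)

0, 1, 2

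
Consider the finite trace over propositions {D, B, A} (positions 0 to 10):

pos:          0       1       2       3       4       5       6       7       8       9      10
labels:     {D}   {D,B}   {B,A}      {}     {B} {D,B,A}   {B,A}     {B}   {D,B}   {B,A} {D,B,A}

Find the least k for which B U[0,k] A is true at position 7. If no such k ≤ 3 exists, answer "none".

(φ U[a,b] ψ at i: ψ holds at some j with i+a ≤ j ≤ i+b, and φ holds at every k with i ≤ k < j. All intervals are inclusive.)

Need earliest j ≥ 7 with A, and B at every k in [7,j-1].
  j=7: rhs fails.
  j=8: rhs fails.
  j=9: rhs holds; lhs holds on [7,8]. k = 2.

2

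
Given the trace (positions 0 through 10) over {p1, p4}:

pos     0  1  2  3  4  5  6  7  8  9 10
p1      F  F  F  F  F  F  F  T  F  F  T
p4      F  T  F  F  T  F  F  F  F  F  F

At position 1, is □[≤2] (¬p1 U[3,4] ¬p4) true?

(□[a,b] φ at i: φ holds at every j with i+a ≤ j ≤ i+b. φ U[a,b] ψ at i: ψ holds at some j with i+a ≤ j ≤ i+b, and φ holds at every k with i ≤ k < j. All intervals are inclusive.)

Check (¬p1 U[3,4] ¬p4) at every j in [1,3]:
  j=1: holds
  j=2: holds
  j=3: holds
All positions satisfy it → formula holds.

Yes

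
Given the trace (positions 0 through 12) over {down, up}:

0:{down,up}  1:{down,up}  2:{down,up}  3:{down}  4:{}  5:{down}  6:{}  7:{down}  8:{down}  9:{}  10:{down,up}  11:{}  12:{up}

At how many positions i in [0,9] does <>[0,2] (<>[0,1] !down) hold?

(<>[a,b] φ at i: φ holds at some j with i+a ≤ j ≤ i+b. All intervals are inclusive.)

9

Evaluate at each i in [0,9]:
  i=0: ✗ (none in [0,2])
  i=1: ✓ (witness j=3)
  i=2: ✓ (witness j=3)
  i=3: ✓ (witness j=3)
  i=4: ✓ (witness j=4)
  i=5: ✓ (witness j=5)
  i=6: ✓ (witness j=6)
  i=7: ✓ (witness j=8)
  i=8: ✓ (witness j=8)
  i=9: ✓ (witness j=9)
Positions where it holds: {1, 2, 3, 4, 5, 6, 7, 8, 9} → 9.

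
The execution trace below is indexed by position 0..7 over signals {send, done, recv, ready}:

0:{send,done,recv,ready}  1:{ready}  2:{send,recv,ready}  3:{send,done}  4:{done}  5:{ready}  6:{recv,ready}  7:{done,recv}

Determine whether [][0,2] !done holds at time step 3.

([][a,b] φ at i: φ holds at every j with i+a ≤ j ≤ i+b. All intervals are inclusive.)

Check !done at every j in [3,5]:
  j=3: false
  j=4: false
  j=5: true
Fails at j=3 → formula fails.

No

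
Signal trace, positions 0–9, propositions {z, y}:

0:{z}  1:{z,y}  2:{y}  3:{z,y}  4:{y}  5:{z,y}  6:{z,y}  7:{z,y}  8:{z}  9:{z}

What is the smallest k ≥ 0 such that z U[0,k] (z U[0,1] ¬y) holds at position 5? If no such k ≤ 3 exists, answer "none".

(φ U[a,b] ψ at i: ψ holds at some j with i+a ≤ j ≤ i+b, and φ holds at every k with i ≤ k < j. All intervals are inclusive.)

2

Need earliest j ≥ 5 with (z U[0,1] ¬y), and z at every k in [5,j-1].
  j=5: rhs fails.
  j=6: rhs fails.
  j=7: rhs holds; lhs holds on [5,6]. k = 2.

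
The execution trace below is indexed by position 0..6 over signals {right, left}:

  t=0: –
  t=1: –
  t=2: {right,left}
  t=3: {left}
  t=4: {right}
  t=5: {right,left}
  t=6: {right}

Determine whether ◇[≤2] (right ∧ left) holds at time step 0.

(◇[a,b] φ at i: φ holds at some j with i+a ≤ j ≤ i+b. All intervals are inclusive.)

Check (right ∧ left) at each j in [0,2]:
  j=0: false
  j=1: false
  j=2: true
Found at j=2 → formula holds.

Holds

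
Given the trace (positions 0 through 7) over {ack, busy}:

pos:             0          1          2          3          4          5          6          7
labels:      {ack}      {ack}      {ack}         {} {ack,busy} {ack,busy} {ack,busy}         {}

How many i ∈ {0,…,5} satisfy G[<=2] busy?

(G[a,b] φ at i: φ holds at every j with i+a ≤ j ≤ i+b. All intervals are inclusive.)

1

Evaluate at each i in [0,5]:
  i=0: ✗ (fails at j=0)
  i=1: ✗ (fails at j=1)
  i=2: ✗ (fails at j=2)
  i=3: ✗ (fails at j=3)
  i=4: ✓ (all of [4,6])
  i=5: ✗ (fails at j=7)
Positions where it holds: {4} → 1.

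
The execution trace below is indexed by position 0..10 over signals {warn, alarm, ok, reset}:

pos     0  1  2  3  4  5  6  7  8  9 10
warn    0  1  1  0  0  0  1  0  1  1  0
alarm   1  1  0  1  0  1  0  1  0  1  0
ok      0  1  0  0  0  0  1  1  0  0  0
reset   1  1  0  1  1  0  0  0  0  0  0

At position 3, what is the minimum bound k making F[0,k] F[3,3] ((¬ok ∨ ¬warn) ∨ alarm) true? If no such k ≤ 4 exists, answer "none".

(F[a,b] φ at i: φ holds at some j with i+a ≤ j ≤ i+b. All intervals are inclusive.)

1

Scan j = 3,4,… for F[3,3] ((¬ok ∨ ¬warn) ∨ alarm):
  j=3: fails
  j=4: holds
First hit at j=4, so smallest k = 4-3 = 1.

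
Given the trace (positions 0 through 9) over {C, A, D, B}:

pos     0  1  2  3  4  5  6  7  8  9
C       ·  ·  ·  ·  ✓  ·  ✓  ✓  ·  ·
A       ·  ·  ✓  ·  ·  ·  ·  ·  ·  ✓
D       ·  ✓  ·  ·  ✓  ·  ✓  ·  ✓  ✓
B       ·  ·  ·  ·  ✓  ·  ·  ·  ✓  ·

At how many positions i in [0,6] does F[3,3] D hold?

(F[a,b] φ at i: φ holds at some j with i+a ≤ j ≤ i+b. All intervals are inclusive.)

4

Evaluate at each i in [0,6]:
  i=0: ✗ (none in [3,3])
  i=1: ✓ (witness j=4)
  i=2: ✗ (none in [5,5])
  i=3: ✓ (witness j=6)
  i=4: ✗ (none in [7,7])
  i=5: ✓ (witness j=8)
  i=6: ✓ (witness j=9)
Positions where it holds: {1, 3, 5, 6} → 4.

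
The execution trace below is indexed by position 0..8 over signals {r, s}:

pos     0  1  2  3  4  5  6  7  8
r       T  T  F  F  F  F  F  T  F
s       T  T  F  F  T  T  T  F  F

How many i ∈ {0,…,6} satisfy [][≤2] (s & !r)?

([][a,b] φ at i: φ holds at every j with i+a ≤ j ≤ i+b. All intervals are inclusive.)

1

Evaluate at each i in [0,6]:
  i=0: ✗ (fails at j=0)
  i=1: ✗ (fails at j=1)
  i=2: ✗ (fails at j=2)
  i=3: ✗ (fails at j=3)
  i=4: ✓ (all of [4,6])
  i=5: ✗ (fails at j=7)
  i=6: ✗ (fails at j=7)
Positions where it holds: {4} → 1.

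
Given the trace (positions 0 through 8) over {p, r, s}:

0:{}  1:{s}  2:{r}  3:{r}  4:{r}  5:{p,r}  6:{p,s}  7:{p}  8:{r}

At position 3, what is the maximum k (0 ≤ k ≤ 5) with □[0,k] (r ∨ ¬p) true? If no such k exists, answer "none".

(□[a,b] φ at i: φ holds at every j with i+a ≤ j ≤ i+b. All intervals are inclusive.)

(r ∨ ¬p) must hold from j=3 onward; find where it first fails.
  j=3: holds
  j=4: holds
  j=5: holds
  j=6: fails
Holds on [3,5], so largest k = 2.

2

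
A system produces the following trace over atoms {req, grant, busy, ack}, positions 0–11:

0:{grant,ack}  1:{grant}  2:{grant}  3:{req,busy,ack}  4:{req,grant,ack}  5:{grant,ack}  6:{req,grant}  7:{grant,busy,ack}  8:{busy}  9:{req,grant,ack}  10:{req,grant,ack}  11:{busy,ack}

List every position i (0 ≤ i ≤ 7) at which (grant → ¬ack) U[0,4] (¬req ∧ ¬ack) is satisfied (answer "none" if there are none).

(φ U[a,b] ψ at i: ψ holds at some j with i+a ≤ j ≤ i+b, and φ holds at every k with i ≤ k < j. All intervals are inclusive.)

Evaluate at each i in [0,7]:
  i=0: ✗ (lhs fails at k=0 before rhs at j=1)
  i=1: ✓ (rhs at j=1)
  i=2: ✓ (rhs at j=2)
  i=3: ✗ (no rhs in [3,7])
  i=4: ✗ (lhs fails at k=4 before rhs at j=8)
  i=5: ✗ (lhs fails at k=5 before rhs at j=8)
  i=6: ✗ (lhs fails at k=7 before rhs at j=8)
  i=7: ✗ (lhs fails at k=7 before rhs at j=8)

1, 2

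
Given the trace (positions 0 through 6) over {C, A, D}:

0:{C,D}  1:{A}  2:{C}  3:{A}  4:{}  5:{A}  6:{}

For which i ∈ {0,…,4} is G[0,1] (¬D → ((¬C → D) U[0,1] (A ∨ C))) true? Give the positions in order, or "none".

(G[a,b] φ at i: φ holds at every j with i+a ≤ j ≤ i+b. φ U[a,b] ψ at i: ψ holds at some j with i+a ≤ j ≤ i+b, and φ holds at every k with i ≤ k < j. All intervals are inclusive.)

Evaluate at each i in [0,4]:
  i=0: ✓ (all of [0,1])
  i=1: ✓ (all of [1,2])
  i=2: ✓ (all of [2,3])
  i=3: ✗ (fails at j=4)
  i=4: ✗ (fails at j=4)

0, 1, 2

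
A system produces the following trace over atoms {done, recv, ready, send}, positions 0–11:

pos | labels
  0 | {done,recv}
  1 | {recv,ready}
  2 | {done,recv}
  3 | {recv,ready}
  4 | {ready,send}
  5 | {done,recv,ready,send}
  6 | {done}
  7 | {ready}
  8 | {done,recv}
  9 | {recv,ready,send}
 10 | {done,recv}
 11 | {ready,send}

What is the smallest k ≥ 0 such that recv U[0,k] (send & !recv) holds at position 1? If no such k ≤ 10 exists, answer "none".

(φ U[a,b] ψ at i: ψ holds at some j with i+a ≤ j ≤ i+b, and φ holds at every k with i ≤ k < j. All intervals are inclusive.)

Need earliest j ≥ 1 with (send & !recv), and recv at every k in [1,j-1].
  j=1: rhs fails.
  j=2: rhs fails.
  j=3: rhs fails.
  j=4: rhs holds; lhs holds on [1,3]. k = 3.

3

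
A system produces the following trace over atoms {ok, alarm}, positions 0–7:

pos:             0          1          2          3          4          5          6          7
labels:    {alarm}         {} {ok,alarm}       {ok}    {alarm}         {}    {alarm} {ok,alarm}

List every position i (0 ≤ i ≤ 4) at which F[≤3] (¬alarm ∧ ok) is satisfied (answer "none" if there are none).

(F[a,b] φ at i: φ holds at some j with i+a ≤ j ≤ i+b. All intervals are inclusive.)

Evaluate at each i in [0,4]:
  i=0: ✓ (witness j=3)
  i=1: ✓ (witness j=3)
  i=2: ✓ (witness j=3)
  i=3: ✓ (witness j=3)
  i=4: ✗ (none in [4,7])

0, 1, 2, 3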